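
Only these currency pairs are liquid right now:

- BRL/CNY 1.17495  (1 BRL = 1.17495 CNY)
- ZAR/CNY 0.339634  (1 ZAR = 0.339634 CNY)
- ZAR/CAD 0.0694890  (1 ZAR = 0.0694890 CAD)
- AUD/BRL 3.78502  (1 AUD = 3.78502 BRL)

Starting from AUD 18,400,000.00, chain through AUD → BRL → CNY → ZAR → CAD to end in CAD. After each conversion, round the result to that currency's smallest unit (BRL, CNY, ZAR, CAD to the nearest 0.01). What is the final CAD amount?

AUD 18,400,000.00 × 3.78502 = BRL 69,644,368.00
BRL 69,644,368.00 × 1.17495 = CNY 81,828,650.18
CNY 81,828,650.18 ÷ 0.339634 = ZAR 240,931,856.59
ZAR 240,931,856.59 × 0.0694890 = CAD 16,742,113.78

CAD 16,742,113.78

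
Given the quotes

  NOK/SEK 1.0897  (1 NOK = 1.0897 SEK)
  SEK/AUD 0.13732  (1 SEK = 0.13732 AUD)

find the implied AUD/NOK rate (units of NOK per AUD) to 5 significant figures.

1 AUD ÷ 0.13732 = 7.28226 SEK
7.28226 SEK ÷ 1.0897 = 6.68281 NOK

AUD/NOK = 6.6828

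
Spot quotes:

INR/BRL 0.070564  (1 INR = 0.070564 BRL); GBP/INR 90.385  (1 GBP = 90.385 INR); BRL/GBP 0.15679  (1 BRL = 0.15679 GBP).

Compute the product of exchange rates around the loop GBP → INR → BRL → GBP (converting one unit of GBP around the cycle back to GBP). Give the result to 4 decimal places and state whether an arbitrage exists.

1.0000 (no arbitrage)

Around GBP → INR → BRL → GBP: 1 × 90.385 × 0.070564 × 0.15679 = 0.999995
Product ≈ 1 (deviation 0.000%, within rounding noise).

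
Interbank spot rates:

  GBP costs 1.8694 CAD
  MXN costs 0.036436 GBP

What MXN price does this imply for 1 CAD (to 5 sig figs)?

1 CAD ÷ 1.8694 = 0.534931 GBP
0.534931 GBP ÷ 0.036436 = 14.6814 MXN

CAD/MXN = 14.681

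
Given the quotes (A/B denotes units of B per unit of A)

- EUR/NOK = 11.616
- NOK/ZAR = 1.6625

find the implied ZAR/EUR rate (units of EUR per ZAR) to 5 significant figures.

1 ZAR ÷ 1.6625 = 0.601504 NOK
0.601504 NOK ÷ 11.616 = 0.0517823 EUR

ZAR/EUR = 0.051782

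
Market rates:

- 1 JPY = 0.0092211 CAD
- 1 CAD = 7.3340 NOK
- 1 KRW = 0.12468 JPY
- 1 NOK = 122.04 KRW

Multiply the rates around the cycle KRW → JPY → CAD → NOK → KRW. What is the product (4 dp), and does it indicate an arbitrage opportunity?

1.0290 (arbitrage exists)

Around KRW → JPY → CAD → NOK → KRW: 1 × 0.12468 × 0.0092211 × 7.3340 × 122.04 = 1.029017
Product > 1; profitable direction is KRW → JPY → CAD → NOK → KRW.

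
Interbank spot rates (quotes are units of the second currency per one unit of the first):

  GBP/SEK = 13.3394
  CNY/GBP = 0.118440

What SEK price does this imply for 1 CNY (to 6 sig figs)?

CNY/SEK = 1.57992

1 CNY × 0.118440 = 0.11844 GBP
0.11844 GBP × 13.3394 = 1.57992 SEK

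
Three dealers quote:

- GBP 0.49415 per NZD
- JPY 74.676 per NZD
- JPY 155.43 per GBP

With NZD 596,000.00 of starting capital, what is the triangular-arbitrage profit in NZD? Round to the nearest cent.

Profit: NZD 16,997.72

Profitable loop is NZD → GBP → JPY → NZD:
NZD 596,000.00 × 0.49415 = GBP 294,513.40
GBP 294,513.40 × 155.43 = JPY 45,776,218
JPY 45,776,218 ÷ 74.676 = NZD 612,997.72
Profit = NZD 612,997.72 − NZD 596,000.00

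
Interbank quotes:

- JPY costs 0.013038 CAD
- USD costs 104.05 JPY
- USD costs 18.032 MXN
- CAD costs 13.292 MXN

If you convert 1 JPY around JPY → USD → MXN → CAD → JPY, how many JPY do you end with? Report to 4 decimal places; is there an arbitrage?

1.0000 (no arbitrage)

Around JPY → USD → MXN → CAD → JPY: 1 ÷ 104.05 × 18.032 ÷ 13.292 ÷ 0.013038 = 1.000001
Product ≈ 1 (deviation 0.000%, within rounding noise).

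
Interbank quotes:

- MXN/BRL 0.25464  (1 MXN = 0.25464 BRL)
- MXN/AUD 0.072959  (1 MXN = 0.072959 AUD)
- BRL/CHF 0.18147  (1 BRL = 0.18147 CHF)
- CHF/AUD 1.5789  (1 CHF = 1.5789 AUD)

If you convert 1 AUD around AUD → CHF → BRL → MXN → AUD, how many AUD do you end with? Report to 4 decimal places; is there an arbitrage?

1.0000 (no arbitrage)

Around AUD → CHF → BRL → MXN → AUD: 1 ÷ 1.5789 ÷ 0.18147 ÷ 0.25464 × 0.072959 = 0.999983
Product ≈ 1 (deviation 0.002%, within rounding noise).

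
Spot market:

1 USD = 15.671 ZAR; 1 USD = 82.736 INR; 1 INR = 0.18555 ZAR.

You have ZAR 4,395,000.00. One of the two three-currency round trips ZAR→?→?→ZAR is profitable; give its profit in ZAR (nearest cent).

Profit: ZAR 91,421.89

Profitable loop is ZAR → INR → USD → ZAR:
ZAR 4,395,000.00 ÷ 0.18555 = INR 23,686,337.91
INR 23,686,337.91 ÷ 82.736 = USD 286,288.17
USD 286,288.17 × 15.671 = ZAR 4,486,421.89
Profit = ZAR 4,486,421.89 − ZAR 4,395,000.00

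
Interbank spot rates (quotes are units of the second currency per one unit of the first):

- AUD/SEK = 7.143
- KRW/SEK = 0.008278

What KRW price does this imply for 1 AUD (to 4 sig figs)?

AUD/KRW = 862.9

1 AUD × 7.143 = 7.143 SEK
7.143 SEK ÷ 0.008278 = 862.89 KRW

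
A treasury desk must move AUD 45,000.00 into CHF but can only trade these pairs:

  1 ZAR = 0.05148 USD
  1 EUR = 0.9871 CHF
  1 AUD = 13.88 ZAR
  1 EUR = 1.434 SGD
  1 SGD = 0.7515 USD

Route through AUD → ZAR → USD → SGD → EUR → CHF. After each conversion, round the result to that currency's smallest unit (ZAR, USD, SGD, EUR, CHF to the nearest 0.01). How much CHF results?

CHF 29,452.60

AUD 45,000.00 × 13.88 = ZAR 624,600.00
ZAR 624,600.00 × 0.05148 = USD 32,154.41
USD 32,154.41 ÷ 0.7515 = SGD 42,786.97
SGD 42,786.97 ÷ 1.434 = EUR 29,837.50
EUR 29,837.50 × 0.9871 = CHF 29,452.60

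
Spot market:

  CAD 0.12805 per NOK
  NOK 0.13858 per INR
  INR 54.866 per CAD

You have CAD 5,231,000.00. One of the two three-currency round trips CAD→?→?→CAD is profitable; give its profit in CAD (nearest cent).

Profitable loop is CAD → NOK → INR → CAD:
CAD 5,231,000.00 ÷ 0.12805 = NOK 40,851,229.99
NOK 40,851,229.99 ÷ 0.13858 = INR 294,784,456.55
INR 294,784,456.55 ÷ 54.866 = CAD 5,372,807.50
Profit = CAD 5,372,807.50 − CAD 5,231,000.00

Profit: CAD 141,807.50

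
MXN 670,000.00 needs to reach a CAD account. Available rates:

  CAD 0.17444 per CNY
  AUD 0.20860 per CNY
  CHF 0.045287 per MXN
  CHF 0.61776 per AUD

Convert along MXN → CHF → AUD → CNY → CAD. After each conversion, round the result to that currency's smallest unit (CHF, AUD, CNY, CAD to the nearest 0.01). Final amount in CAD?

CAD 41,073.37

MXN 670,000.00 × 0.045287 = CHF 30,342.29
CHF 30,342.29 ÷ 0.61776 = AUD 49,116.63
AUD 49,116.63 ÷ 0.20860 = CNY 235,458.44
CNY 235,458.44 × 0.17444 = CAD 41,073.37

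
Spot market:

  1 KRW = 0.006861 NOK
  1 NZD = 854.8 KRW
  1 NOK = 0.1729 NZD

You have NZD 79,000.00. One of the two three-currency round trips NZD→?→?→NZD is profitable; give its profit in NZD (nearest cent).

Profit: NZD 1,107.65

Profitable loop is NZD → KRW → NOK → NZD:
NZD 79,000.00 × 854.8 = KRW 67,529,200
KRW 67,529,200 × 0.006861 = NOK 463,317.84
NOK 463,317.84 × 0.1729 = NZD 80,107.65
Profit = NZD 80,107.65 − NZD 79,000.00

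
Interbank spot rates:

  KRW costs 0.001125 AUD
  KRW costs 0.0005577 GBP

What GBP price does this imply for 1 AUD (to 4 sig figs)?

1 AUD ÷ 0.001125 = 888.889 KRW
888.889 KRW × 0.0005577 = 0.495733 GBP

AUD/GBP = 0.4957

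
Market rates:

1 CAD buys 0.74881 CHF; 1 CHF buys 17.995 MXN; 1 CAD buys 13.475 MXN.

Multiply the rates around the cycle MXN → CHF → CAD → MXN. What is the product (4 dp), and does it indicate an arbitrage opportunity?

1.0000 (no arbitrage)

Around MXN → CHF → CAD → MXN: 1 ÷ 17.995 ÷ 0.74881 × 13.475 = 1.000012
Product ≈ 1 (deviation 0.001%, within rounding noise).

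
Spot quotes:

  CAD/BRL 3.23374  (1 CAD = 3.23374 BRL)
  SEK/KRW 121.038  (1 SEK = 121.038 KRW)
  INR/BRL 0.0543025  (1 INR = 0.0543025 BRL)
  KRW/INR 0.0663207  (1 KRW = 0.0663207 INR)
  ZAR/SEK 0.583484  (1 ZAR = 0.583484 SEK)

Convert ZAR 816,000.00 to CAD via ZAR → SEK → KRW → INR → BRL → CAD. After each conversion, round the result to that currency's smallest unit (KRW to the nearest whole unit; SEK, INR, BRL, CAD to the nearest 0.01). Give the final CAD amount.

CAD 64,180.73

ZAR 816,000.00 × 0.583484 = SEK 476,122.94
SEK 476,122.94 × 121.038 = KRW 57,628,968
KRW 57,628,968 × 0.0663207 = INR 3,821,993.50
INR 3,821,993.50 × 0.0543025 = BRL 207,543.80
BRL 207,543.80 ÷ 3.23374 = CAD 64,180.73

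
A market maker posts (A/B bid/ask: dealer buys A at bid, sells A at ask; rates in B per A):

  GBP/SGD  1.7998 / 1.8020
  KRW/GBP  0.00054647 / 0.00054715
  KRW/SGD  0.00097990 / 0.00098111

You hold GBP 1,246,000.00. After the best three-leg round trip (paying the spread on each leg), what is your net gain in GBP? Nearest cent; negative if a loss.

Net profit: GBP 3,081.89

Best loop GBP → SGD → KRW → GBP:
GBP 1,246,000.00 × 1.7998 (sell GBP at bid) = SGD 2,242,550.80
SGD 2,242,550.80 ÷ 0.00098111 (buy KRW at ask) = KRW 2,285,728,206
KRW 2,285,728,206 × 0.00054647 (sell KRW at bid) = GBP 1,249,081.89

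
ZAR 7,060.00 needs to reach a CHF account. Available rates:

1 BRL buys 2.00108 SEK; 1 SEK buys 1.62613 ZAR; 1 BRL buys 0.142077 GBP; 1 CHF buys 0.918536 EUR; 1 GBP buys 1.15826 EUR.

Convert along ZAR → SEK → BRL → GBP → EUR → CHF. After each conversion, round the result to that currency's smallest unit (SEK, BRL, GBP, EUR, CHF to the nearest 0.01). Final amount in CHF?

ZAR 7,060.00 ÷ 1.62613 = SEK 4,341.60
SEK 4,341.60 ÷ 2.00108 = BRL 2,169.63
BRL 2,169.63 × 0.142077 = GBP 308.25
GBP 308.25 × 1.15826 = EUR 357.03
EUR 357.03 ÷ 0.918536 = CHF 388.69

CHF 388.69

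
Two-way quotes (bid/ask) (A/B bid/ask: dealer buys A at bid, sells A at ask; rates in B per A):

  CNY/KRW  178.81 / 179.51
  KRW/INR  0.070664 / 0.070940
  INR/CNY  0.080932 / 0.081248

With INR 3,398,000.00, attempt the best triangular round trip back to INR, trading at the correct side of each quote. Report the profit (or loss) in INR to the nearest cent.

Best loop INR → CNY → KRW → INR:
INR 3,398,000.00 × 0.080932 (sell INR at bid) = CNY 275,006.94
CNY 275,006.94 × 178.81 (sell CNY at bid) = KRW 49,173,990
KRW 49,173,990 × 0.070664 (sell KRW at bid) = INR 3,474,830.85

Net profit: INR 76,830.85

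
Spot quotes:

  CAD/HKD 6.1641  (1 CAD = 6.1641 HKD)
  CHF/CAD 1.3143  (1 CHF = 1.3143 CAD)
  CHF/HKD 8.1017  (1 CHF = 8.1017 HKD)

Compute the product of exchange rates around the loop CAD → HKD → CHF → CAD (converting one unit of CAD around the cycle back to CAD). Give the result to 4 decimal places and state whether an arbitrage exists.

Around CAD → HKD → CHF → CAD: 1 × 6.1641 ÷ 8.1017 × 1.3143 = 0.999972
Product ≈ 1 (deviation 0.003%, within rounding noise).

1.0000 (no arbitrage)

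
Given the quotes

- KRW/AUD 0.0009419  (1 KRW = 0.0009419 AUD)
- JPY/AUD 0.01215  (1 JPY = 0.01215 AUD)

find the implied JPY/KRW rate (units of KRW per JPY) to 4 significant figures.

1 JPY × 0.01215 = 0.01215 AUD
0.01215 AUD ÷ 0.0009419 = 12.8995 KRW

JPY/KRW = 12.90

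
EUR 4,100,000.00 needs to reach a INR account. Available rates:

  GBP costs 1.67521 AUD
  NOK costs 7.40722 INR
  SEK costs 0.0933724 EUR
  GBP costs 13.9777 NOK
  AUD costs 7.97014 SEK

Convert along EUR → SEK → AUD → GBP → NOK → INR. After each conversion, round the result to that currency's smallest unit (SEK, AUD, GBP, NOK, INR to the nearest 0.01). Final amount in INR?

INR 340,503,113.20

EUR 4,100,000.00 ÷ 0.0933724 = SEK 43,910,191.88
SEK 43,910,191.88 ÷ 7.97014 = AUD 5,509,337.59
AUD 5,509,337.59 ÷ 1.67521 = GBP 3,288,744.45
GBP 3,288,744.45 × 13.9777 = NOK 45,969,083.30
NOK 45,969,083.30 × 7.40722 = INR 340,503,113.20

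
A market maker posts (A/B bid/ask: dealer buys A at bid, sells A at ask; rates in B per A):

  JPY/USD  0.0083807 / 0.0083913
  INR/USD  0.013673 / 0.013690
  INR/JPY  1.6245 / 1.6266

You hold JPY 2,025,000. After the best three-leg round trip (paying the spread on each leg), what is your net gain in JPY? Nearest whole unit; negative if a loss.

Net profit: JPY 3,518

Best loop JPY → INR → USD → JPY:
JPY 2,025,000 ÷ 1.6266 (buy INR at ask) = INR 1,244,928.07
INR 1,244,928.07 × 0.013673 (sell INR at bid) = USD 17,021.90
USD 17,021.90 ÷ 0.0083913 (buy JPY at ask) = JPY 2,028,518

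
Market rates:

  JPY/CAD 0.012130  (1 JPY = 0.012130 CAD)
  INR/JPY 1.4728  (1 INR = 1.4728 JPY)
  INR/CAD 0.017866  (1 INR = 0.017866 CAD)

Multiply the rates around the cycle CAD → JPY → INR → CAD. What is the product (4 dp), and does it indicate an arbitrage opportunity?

1.0001 (no arbitrage)

Around CAD → JPY → INR → CAD: 1 ÷ 0.012130 ÷ 1.4728 × 0.017866 = 1.000052
Product ≈ 1 (deviation 0.005%, within rounding noise).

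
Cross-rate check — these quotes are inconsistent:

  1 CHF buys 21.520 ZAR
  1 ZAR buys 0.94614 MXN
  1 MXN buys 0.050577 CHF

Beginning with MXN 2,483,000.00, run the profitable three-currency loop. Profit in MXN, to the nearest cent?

Profit: MXN 73,980.73

Profitable loop is MXN → CHF → ZAR → MXN:
MXN 2,483,000.00 × 0.050577 = CHF 125,582.69
CHF 125,582.69 × 21.520 = ZAR 2,702,539.51
ZAR 2,702,539.51 × 0.94614 = MXN 2,556,980.73
Profit = MXN 2,556,980.73 − MXN 2,483,000.00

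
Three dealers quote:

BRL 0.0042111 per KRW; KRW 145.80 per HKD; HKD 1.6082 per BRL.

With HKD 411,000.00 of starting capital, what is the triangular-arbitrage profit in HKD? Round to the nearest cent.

Profit: HKD 5,244.67

Profitable loop is HKD → BRL → KRW → HKD:
HKD 411,000.00 ÷ 1.6082 = BRL 255,565.23
BRL 255,565.23 ÷ 0.0042111 = KRW 60,688,473
KRW 60,688,473 ÷ 145.80 = HKD 416,244.67
Profit = HKD 416,244.67 − HKD 411,000.00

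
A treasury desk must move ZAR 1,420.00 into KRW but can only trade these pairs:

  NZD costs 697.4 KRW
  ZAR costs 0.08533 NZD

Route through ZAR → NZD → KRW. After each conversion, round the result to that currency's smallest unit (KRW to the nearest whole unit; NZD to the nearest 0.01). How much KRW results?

KRW 84,504

ZAR 1,420.00 × 0.08533 = NZD 121.17
NZD 121.17 × 697.4 = KRW 84,504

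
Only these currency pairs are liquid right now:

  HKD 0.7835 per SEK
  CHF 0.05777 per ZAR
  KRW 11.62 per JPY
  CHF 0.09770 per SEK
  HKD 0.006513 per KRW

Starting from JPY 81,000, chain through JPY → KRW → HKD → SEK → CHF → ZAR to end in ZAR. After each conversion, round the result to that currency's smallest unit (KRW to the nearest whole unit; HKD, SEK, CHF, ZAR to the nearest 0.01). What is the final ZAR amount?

JPY 81,000 × 11.62 = KRW 941,220
KRW 941,220 × 0.006513 = HKD 6,130.17
HKD 6,130.17 ÷ 0.7835 = SEK 7,824.08
SEK 7,824.08 × 0.09770 = CHF 764.41
CHF 764.41 ÷ 0.05777 = ZAR 13,231.95

ZAR 13,231.95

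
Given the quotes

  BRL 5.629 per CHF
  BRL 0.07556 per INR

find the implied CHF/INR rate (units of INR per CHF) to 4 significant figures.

CHF/INR = 74.50

1 CHF × 5.629 = 5.629 BRL
5.629 BRL ÷ 0.07556 = 74.4971 INR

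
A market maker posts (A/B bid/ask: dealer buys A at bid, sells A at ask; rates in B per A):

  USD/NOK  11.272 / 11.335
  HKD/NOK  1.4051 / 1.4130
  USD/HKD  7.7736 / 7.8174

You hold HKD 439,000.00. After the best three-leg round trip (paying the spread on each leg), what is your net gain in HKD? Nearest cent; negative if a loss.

Best loop HKD → USD → NOK → HKD:
HKD 439,000.00 ÷ 7.8174 (buy USD at ask) = USD 56,156.78
USD 56,156.78 × 11.272 (sell USD at bid) = NOK 632,999.21
NOK 632,999.21 ÷ 1.4130 (buy HKD at ask) = HKD 447,982.45

Net profit: HKD 8,982.45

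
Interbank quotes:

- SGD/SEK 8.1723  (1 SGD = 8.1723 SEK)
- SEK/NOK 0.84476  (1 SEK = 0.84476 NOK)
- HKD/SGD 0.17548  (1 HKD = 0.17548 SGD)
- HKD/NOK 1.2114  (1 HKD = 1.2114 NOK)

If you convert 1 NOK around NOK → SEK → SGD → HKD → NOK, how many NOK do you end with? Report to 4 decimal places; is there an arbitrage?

Around NOK → SEK → SGD → HKD → NOK: 1 ÷ 0.84476 ÷ 8.1723 ÷ 0.17548 × 1.2114 = 0.999959
Product ≈ 1 (deviation 0.004%, within rounding noise).

1.0000 (no arbitrage)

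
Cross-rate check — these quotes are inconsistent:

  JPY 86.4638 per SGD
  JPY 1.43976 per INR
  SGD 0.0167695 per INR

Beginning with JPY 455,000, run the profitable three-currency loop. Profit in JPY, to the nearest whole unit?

Profit: JPY 3,222

Profitable loop is JPY → INR → SGD → JPY:
JPY 455,000 ÷ 1.43976 = INR 316,024.89
INR 316,024.89 × 0.0167695 = SGD 5,299.58
SGD 5,299.58 × 86.4638 = JPY 458,222
Profit = JPY 458,222 − JPY 455,000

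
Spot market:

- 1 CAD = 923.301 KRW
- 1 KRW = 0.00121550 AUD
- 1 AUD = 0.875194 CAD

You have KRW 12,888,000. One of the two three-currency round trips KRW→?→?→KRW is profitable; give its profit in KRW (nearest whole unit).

Profit: KRW 233,483

Profitable loop is KRW → CAD → AUD → KRW:
KRW 12,888,000 ÷ 923.301 = CAD 13,958.61
CAD 13,958.61 ÷ 0.875194 = AUD 15,949.16
AUD 15,949.16 ÷ 0.00121550 = KRW 13,121,483
Profit = KRW 13,121,483 − KRW 12,888,000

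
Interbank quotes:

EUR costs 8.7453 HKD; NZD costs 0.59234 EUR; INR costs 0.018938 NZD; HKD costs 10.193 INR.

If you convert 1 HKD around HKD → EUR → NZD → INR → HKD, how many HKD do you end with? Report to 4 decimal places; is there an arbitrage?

1.0000 (no arbitrage)

Around HKD → EUR → NZD → INR → HKD: 1 ÷ 8.7453 ÷ 0.59234 ÷ 0.018938 ÷ 10.193 = 1.000042
Product ≈ 1 (deviation 0.004%, within rounding noise).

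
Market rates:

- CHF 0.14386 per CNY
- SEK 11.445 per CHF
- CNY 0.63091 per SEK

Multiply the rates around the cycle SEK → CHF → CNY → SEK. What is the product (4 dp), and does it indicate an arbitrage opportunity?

0.9627 (arbitrage exists)

Around SEK → CHF → CNY → SEK: 1 ÷ 11.445 ÷ 0.14386 ÷ 0.63091 = 0.962668
Product < 1; profitable direction is SEK → CNY → CHF → SEK.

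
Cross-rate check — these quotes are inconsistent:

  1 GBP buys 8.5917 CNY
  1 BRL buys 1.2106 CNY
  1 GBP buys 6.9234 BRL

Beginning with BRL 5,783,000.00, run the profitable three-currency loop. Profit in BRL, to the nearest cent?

Profit: BRL 145,054.71

Profitable loop is BRL → GBP → CNY → BRL:
BRL 5,783,000.00 ÷ 6.9234 = GBP 835,283.24
GBP 835,283.24 × 8.5917 = CNY 7,176,503.03
CNY 7,176,503.03 ÷ 1.2106 = BRL 5,928,054.71
Profit = BRL 5,928,054.71 − BRL 5,783,000.00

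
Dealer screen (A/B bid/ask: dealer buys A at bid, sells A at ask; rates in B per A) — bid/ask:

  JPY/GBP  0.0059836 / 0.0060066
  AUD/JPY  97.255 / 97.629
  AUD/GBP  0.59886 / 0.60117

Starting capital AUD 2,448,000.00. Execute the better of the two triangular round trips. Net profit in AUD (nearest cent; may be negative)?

Net profit: AUD 51,937.59

Best loop AUD → GBP → JPY → AUD:
AUD 2,448,000.00 × 0.59886 (sell AUD at bid) = GBP 1,466,009.28
GBP 1,466,009.28 ÷ 0.0060066 (buy JPY at ask) = JPY 244,066,407
JPY 244,066,407 ÷ 97.629 (buy AUD at ask) = AUD 2,499,937.59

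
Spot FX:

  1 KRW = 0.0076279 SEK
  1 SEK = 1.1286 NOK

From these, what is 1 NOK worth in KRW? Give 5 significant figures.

1 NOK ÷ 1.1286 = 0.886054 SEK
0.886054 SEK ÷ 0.0076279 = 116.16 KRW

NOK/KRW = 116.16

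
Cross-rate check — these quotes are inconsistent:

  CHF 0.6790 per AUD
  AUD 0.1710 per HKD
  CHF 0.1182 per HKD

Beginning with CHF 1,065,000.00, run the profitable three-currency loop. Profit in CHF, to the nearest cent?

Profit: CHF 19,179.52

Profitable loop is CHF → AUD → HKD → CHF:
CHF 1,065,000.00 ÷ 0.6790 = AUD 1,568,483.06
AUD 1,568,483.06 ÷ 0.1710 = HKD 9,172,415.58
HKD 9,172,415.58 × 0.1182 = CHF 1,084,179.52
Profit = CHF 1,084,179.52 − CHF 1,065,000.00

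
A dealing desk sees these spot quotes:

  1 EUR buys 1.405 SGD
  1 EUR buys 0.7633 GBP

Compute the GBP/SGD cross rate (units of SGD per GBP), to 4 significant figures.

GBP/SGD = 1.841

1 GBP ÷ 0.7633 = 1.3101 EUR
1.3101 EUR × 1.405 = 1.84069 SGD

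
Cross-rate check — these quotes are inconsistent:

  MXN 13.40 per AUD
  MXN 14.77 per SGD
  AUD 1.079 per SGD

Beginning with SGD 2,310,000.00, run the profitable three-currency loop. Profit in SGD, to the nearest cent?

Profit: SGD 49,751.29

Profitable loop is SGD → MXN → AUD → SGD:
SGD 2,310,000.00 × 14.77 = MXN 34,118,700.00
MXN 34,118,700.00 ÷ 13.40 = AUD 2,546,171.64
AUD 2,546,171.64 ÷ 1.079 = SGD 2,359,751.29
Profit = SGD 2,359,751.29 − SGD 2,310,000.00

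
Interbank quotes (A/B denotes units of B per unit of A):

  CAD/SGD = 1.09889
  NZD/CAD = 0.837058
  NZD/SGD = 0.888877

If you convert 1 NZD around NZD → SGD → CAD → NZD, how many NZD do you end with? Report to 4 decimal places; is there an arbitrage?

Around NZD → SGD → CAD → NZD: 1 × 0.888877 ÷ 1.09889 ÷ 0.837058 = 0.966344
Product < 1; profitable direction is NZD → CAD → SGD → NZD.

0.9663 (arbitrage exists)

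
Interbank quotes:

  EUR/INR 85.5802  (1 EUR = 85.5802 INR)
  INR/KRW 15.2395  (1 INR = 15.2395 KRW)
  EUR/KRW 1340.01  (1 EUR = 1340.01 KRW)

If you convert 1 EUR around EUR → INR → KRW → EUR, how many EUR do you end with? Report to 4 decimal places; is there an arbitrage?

Around EUR → INR → KRW → EUR: 1 × 85.5802 × 15.2395 ÷ 1340.01 = 0.973276
Product < 1; profitable direction is EUR → KRW → INR → EUR.

0.9733 (arbitrage exists)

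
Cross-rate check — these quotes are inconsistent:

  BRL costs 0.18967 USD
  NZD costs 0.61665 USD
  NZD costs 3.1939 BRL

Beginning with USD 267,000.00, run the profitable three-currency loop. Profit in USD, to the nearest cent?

Profitable loop is USD → BRL → NZD → USD:
USD 267,000.00 ÷ 0.18967 = BRL 1,407,708.12
BRL 1,407,708.12 ÷ 3.1939 = NZD 440,748.97
NZD 440,748.97 × 0.61665 = USD 271,787.85
Profit = USD 271,787.85 − USD 267,000.00

Profit: USD 4,787.85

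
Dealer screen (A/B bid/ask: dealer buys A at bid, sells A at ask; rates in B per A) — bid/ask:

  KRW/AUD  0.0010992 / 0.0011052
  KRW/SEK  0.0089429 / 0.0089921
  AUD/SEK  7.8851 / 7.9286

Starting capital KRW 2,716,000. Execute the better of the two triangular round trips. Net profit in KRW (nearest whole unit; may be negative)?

Best loop KRW → SEK → AUD → KRW:
KRW 2,716,000 × 0.0089429 (sell KRW at bid) = SEK 24,288.92
SEK 24,288.92 ÷ 7.9286 (buy AUD at ask) = AUD 3,063.46
AUD 3,063.46 ÷ 0.0011052 (buy KRW at ask) = KRW 2,771,857

Net profit: KRW 55,857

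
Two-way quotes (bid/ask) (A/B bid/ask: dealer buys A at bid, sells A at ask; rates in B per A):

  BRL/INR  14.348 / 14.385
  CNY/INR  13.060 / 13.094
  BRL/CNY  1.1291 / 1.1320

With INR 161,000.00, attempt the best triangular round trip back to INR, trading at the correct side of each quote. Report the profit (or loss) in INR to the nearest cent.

Net profit: INR 4,040.90

Best loop INR → BRL → CNY → INR:
INR 161,000.00 ÷ 14.385 (buy BRL at ask) = BRL 11,192.21
BRL 11,192.21 × 1.1291 (sell BRL at bid) = CNY 12,637.13
CNY 12,637.13 × 13.060 (sell CNY at bid) = INR 165,040.90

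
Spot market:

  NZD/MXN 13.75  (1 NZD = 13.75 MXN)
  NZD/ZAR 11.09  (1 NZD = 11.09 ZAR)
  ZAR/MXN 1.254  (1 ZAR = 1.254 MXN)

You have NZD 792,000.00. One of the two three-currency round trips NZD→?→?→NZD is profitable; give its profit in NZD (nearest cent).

Profit: NZD 9,035.14

Profitable loop is NZD → ZAR → MXN → NZD:
NZD 792,000.00 × 11.09 = ZAR 8,783,280.00
ZAR 8,783,280.00 × 1.254 = MXN 11,014,233.12
MXN 11,014,233.12 ÷ 13.75 = NZD 801,035.14
Profit = NZD 801,035.14 − NZD 792,000.00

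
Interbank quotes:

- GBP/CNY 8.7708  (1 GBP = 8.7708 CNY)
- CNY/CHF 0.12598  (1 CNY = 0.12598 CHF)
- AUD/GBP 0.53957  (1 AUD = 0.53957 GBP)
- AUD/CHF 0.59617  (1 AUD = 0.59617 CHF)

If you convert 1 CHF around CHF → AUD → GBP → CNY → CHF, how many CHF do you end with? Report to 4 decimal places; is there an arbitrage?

Around CHF → AUD → GBP → CNY → CHF: 1 ÷ 0.59617 × 0.53957 × 8.7708 × 0.12598 = 1.000043
Product ≈ 1 (deviation 0.004%, within rounding noise).

1.0000 (no arbitrage)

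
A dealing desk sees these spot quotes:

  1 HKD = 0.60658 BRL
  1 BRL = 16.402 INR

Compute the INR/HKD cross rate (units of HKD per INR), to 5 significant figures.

1 INR ÷ 16.402 = 0.0609682 BRL
0.0609682 BRL ÷ 0.60658 = 0.100511 HKD

INR/HKD = 0.10051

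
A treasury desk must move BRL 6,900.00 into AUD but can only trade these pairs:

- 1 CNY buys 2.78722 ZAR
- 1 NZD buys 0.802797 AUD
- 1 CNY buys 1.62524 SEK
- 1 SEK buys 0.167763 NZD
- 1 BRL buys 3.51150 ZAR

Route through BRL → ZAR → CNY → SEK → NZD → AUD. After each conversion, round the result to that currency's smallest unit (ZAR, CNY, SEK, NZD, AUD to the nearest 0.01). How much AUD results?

AUD 1,902.79

BRL 6,900.00 × 3.51150 = ZAR 24,229.35
ZAR 24,229.35 ÷ 2.78722 = CNY 8,693.02
CNY 8,693.02 × 1.62524 = SEK 14,128.24
SEK 14,128.24 × 0.167763 = NZD 2,370.20
NZD 2,370.20 × 0.802797 = AUD 1,902.79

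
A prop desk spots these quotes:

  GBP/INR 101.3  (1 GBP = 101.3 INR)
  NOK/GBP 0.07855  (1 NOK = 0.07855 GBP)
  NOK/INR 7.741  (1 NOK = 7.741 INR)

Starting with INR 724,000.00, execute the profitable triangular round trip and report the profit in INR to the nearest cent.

Profit: INR 20,212.80

Profitable loop is INR → NOK → GBP → INR:
INR 724,000.00 ÷ 7.741 = NOK 93,527.97
NOK 93,527.97 × 0.07855 = GBP 7,346.62
GBP 7,346.62 × 101.3 = INR 744,212.80
Profit = INR 744,212.80 − INR 724,000.00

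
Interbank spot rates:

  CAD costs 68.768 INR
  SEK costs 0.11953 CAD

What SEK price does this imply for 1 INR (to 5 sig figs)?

INR/SEK = 0.12166

1 INR ÷ 68.768 = 0.0145416 CAD
0.0145416 CAD ÷ 0.11953 = 0.121657 SEK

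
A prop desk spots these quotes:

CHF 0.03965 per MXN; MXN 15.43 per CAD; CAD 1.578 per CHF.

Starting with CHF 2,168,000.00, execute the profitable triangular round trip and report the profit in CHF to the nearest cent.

Profitable loop is CHF → MXN → CAD → CHF:
CHF 2,168,000.00 ÷ 0.03965 = MXN 54,678,436.32
MXN 54,678,436.32 ÷ 15.43 = CAD 3,543,644.61
CAD 3,543,644.61 ÷ 1.578 = CHF 2,245,655.65
Profit = CHF 2,245,655.65 − CHF 2,168,000.00

Profit: CHF 77,655.65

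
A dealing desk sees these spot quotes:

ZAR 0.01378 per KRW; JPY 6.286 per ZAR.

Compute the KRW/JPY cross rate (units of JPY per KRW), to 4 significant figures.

KRW/JPY = 0.08662

1 KRW × 0.01378 = 0.01378 ZAR
0.01378 ZAR × 6.286 = 0.0866211 JPY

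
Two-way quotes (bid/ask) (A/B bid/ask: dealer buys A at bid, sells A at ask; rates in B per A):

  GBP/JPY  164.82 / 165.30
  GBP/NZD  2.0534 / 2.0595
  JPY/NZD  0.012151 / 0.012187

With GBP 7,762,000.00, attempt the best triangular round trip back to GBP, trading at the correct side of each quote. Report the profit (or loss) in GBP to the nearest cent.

Net profit: GBP 149,840.64

Best loop GBP → NZD → JPY → GBP:
GBP 7,762,000.00 × 2.0534 (sell GBP at bid) = NZD 15,938,490.80
NZD 15,938,490.80 ÷ 0.012187 (buy JPY at ask) = JPY 1,307,827,259
JPY 1,307,827,259 ÷ 165.30 (buy GBP at ask) = GBP 7,911,840.64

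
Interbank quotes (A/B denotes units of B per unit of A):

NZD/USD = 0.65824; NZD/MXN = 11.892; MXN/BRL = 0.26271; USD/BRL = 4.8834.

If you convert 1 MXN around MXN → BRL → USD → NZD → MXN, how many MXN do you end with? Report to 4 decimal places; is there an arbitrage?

Around MXN → BRL → USD → NZD → MXN: 1 × 0.26271 ÷ 4.8834 ÷ 0.65824 × 11.892 = 0.971908
Product < 1; profitable direction is MXN → NZD → USD → BRL → MXN.

0.9719 (arbitrage exists)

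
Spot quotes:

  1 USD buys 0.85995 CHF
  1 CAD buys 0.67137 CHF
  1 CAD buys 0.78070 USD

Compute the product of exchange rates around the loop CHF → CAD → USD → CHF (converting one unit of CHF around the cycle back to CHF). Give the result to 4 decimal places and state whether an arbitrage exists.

Around CHF → CAD → USD → CHF: 1 ÷ 0.67137 × 0.78070 × 0.85995 = 0.999990
Product ≈ 1 (deviation 0.001%, within rounding noise).

1.0000 (no arbitrage)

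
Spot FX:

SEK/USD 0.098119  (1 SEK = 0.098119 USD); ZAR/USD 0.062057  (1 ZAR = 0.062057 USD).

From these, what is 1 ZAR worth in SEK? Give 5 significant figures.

1 ZAR × 0.062057 = 0.062057 USD
0.062057 USD ÷ 0.098119 = 0.632467 SEK

ZAR/SEK = 0.63247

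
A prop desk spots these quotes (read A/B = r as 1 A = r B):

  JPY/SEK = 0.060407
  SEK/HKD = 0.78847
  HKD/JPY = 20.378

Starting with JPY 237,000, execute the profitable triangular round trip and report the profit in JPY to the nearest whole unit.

Profit: JPY 7,182

Profitable loop is JPY → HKD → SEK → JPY:
JPY 237,000 ÷ 20.378 = HKD 11,630.19
HKD 11,630.19 ÷ 0.78847 = SEK 14,750.33
SEK 14,750.33 ÷ 0.060407 = JPY 244,182
Profit = JPY 244,182 − JPY 237,000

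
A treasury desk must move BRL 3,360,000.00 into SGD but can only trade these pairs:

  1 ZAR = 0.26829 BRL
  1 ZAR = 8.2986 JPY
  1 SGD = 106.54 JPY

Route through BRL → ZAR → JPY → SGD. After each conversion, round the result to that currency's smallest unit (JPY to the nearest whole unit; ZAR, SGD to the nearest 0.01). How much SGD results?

BRL 3,360,000.00 ÷ 0.26829 = ZAR 12,523,761.60
ZAR 12,523,761.60 × 8.2986 = JPY 103,929,688
JPY 103,929,688 ÷ 106.54 = SGD 975,499.23

SGD 975,499.23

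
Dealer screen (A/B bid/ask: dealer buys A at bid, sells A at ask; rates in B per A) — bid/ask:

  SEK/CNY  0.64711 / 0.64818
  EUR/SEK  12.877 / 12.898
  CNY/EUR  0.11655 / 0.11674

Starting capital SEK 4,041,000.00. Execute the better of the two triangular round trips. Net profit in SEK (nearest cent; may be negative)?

Best loop SEK → EUR → CNY → SEK:
SEK 4,041,000.00 ÷ 12.898 (buy EUR at ask) = EUR 313,304.39
EUR 313,304.39 ÷ 0.11674 (buy CNY at ask) = CNY 2,683,779.24
CNY 2,683,779.24 ÷ 0.64818 (buy SEK at ask) = SEK 4,140,484.49

Net profit: SEK 99,484.49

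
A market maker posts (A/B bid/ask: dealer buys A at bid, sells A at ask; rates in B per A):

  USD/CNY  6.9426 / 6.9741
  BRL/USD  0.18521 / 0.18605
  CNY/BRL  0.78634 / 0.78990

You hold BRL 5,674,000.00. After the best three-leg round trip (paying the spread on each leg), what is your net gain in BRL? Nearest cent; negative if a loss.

Best loop BRL → USD → CNY → BRL:
BRL 5,674,000.00 × 0.18521 (sell BRL at bid) = USD 1,050,881.54
USD 1,050,881.54 × 6.9426 (sell USD at bid) = CNY 7,295,850.18
CNY 7,295,850.18 × 0.78634 (sell CNY at bid) = BRL 5,737,018.83

Net profit: BRL 63,018.83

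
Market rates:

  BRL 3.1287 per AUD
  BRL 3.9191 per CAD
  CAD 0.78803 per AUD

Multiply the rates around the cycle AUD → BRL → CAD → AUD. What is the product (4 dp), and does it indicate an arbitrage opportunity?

Around AUD → BRL → CAD → AUD: 1 × 3.1287 ÷ 3.9191 ÷ 0.78803 = 1.013059
Product > 1; profitable direction is AUD → BRL → CAD → AUD.

1.0131 (arbitrage exists)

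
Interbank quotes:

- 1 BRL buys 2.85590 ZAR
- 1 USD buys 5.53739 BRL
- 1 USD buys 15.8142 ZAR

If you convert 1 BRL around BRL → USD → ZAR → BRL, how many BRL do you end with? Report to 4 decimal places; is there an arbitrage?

Around BRL → USD → ZAR → BRL: 1 ÷ 5.53739 × 15.8142 ÷ 2.85590 = 0.999998
Product ≈ 1 (deviation 0.000%, within rounding noise).

1.0000 (no arbitrage)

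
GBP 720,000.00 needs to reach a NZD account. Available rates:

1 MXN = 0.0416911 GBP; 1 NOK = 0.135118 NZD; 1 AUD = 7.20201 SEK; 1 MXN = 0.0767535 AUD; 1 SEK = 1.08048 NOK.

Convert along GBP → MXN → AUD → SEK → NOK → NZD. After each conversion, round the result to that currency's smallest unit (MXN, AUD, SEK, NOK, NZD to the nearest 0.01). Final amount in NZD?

GBP 720,000.00 ÷ 0.0416911 = MXN 17,269,872.95
MXN 17,269,872.95 × 0.0767535 = AUD 1,325,523.19
AUD 1,325,523.19 × 7.20201 = SEK 9,546,431.27
SEK 9,546,431.27 × 1.08048 = NOK 10,314,728.06
NOK 10,314,728.06 × 0.135118 = NZD 1,393,705.43

NZD 1,393,705.43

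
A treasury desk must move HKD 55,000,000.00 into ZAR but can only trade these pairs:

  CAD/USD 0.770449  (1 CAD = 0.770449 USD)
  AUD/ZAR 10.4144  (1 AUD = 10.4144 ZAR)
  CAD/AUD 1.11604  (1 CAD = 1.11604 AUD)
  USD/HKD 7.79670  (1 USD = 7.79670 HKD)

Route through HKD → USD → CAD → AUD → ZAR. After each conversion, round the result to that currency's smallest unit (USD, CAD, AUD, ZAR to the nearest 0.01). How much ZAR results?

HKD 55,000,000.00 ÷ 7.79670 = USD 7,054,266.55
USD 7,054,266.55 ÷ 0.770449 = CAD 9,156,046.08
CAD 9,156,046.08 × 1.11604 = AUD 10,218,513.67
AUD 10,218,513.67 × 10.4144 = ZAR 106,419,688.76

ZAR 106,419,688.76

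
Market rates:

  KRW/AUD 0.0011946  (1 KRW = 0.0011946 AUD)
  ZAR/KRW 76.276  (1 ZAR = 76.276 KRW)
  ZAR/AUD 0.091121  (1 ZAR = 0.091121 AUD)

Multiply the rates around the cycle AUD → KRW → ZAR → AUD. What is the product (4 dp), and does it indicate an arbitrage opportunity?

Around AUD → KRW → ZAR → AUD: 1 ÷ 0.0011946 ÷ 76.276 × 0.091121 = 1.000019
Product ≈ 1 (deviation 0.002%, within rounding noise).

1.0000 (no arbitrage)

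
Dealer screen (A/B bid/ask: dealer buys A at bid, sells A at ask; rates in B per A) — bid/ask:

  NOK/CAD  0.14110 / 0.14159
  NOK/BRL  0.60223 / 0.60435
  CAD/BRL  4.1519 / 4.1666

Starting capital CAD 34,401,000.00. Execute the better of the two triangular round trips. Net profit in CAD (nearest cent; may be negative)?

Best loop CAD → NOK → BRL → CAD:
CAD 34,401,000.00 ÷ 0.14159 (buy NOK at ask) = NOK 242,962,073.59
NOK 242,962,073.59 × 0.60223 (sell NOK at bid) = BRL 146,319,049.58
BRL 146,319,049.58 ÷ 4.1666 (buy CAD at ask) = CAD 35,117,133.77

Net profit: CAD 716,133.77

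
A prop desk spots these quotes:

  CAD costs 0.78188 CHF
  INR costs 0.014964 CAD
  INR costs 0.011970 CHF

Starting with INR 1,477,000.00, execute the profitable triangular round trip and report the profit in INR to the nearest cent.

Profit: INR 34,077.86

Profitable loop is INR → CHF → CAD → INR:
INR 1,477,000.00 × 0.011970 = CHF 17,679.69
CHF 17,679.69 ÷ 0.78188 = CAD 22,611.77
CAD 22,611.77 ÷ 0.014964 = INR 1,511,077.86
Profit = INR 1,511,077.86 − INR 1,477,000.00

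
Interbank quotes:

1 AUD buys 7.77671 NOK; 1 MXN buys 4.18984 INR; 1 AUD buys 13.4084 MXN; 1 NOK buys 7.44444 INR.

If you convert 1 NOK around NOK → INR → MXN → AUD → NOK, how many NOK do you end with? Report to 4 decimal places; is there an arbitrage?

Around NOK → INR → MXN → AUD → NOK: 1 × 7.44444 ÷ 4.18984 ÷ 13.4084 × 7.77671 = 1.030513
Product > 1; profitable direction is NOK → INR → MXN → AUD → NOK.

1.0305 (arbitrage exists)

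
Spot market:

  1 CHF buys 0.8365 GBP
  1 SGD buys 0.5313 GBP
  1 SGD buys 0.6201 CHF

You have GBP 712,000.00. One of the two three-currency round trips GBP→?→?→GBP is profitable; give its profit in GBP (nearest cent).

Profitable loop is GBP → CHF → SGD → GBP:
GBP 712,000.00 ÷ 0.8365 = CHF 851,165.57
CHF 851,165.57 ÷ 0.6201 = SGD 1,372,626.30
SGD 1,372,626.30 × 0.5313 = GBP 729,276.36
Profit = GBP 729,276.36 − GBP 712,000.00

Profit: GBP 17,276.36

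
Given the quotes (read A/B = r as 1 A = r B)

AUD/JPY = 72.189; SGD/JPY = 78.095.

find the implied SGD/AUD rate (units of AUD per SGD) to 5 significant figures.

1 SGD × 78.095 = 78.095 JPY
78.095 JPY ÷ 72.189 = 1.08181 AUD

SGD/AUD = 1.0818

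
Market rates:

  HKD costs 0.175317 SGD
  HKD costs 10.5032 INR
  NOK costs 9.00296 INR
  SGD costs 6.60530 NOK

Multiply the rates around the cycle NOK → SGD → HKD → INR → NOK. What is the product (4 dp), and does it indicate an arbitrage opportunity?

1.0074 (arbitrage exists)

Around NOK → SGD → HKD → INR → NOK: 1 ÷ 6.60530 ÷ 0.175317 × 10.5032 ÷ 9.00296 = 1.007441
Product > 1; profitable direction is NOK → SGD → HKD → INR → NOK.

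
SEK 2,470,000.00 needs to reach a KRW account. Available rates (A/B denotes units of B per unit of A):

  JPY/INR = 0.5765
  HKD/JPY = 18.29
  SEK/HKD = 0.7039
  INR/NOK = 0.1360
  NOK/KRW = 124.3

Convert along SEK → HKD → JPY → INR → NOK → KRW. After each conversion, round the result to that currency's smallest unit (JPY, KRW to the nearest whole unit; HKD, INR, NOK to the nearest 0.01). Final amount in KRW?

KRW 309,906,709

SEK 2,470,000.00 × 0.7039 = HKD 1,738,633.00
HKD 1,738,633.00 × 18.29 = JPY 31,799,598
JPY 31,799,598 × 0.5765 = INR 18,332,468.25
INR 18,332,468.25 × 0.1360 = NOK 2,493,215.68
NOK 2,493,215.68 × 124.3 = KRW 309,906,709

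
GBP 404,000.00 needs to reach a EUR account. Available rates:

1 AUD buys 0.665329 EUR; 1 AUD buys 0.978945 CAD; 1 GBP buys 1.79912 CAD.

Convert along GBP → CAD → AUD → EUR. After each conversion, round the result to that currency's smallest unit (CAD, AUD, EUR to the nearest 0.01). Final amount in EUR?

GBP 404,000.00 × 1.79912 = CAD 726,844.48
CAD 726,844.48 ÷ 0.978945 = AUD 742,477.34
AUD 742,477.34 × 0.665329 = EUR 493,991.71

EUR 493,991.71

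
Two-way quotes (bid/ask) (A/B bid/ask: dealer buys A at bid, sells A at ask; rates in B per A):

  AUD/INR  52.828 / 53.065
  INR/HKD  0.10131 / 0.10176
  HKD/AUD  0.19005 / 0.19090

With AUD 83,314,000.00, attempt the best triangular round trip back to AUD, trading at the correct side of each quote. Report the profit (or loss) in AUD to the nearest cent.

Net profit: AUD 1,428,709.25

Best loop AUD → INR → HKD → AUD:
AUD 83,314,000.00 × 52.828 (sell AUD at bid) = INR 4,401,311,992.00
INR 4,401,311,992.00 × 0.10131 (sell INR at bid) = HKD 445,896,917.91
HKD 445,896,917.91 × 0.19005 (sell HKD at bid) = AUD 84,742,709.25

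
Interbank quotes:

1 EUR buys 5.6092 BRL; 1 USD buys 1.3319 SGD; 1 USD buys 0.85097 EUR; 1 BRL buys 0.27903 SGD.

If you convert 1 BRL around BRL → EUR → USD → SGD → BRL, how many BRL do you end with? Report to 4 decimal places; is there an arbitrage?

Around BRL → EUR → USD → SGD → BRL: 1 ÷ 5.6092 ÷ 0.85097 × 1.3319 ÷ 0.27903 = 1.000013
Product ≈ 1 (deviation 0.001%, within rounding noise).

1.0000 (no arbitrage)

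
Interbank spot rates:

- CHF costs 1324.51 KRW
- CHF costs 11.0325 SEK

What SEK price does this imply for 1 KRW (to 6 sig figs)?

KRW/SEK = 0.00832950

1 KRW ÷ 1324.51 = 0.000754996 CHF
0.000754996 CHF × 11.0325 = 0.0083295 SEK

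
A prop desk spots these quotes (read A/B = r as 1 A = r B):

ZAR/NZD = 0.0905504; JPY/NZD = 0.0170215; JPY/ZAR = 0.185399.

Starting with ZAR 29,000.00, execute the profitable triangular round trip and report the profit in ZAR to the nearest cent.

Profit: ZAR 403.43

Profitable loop is ZAR → JPY → NZD → ZAR:
ZAR 29,000.00 ÷ 0.185399 = JPY 156,419
JPY 156,419 × 0.0170215 = NZD 2,662.49
NZD 2,662.49 ÷ 0.0905504 = ZAR 29,403.43
Profit = ZAR 29,403.43 − ZAR 29,000.00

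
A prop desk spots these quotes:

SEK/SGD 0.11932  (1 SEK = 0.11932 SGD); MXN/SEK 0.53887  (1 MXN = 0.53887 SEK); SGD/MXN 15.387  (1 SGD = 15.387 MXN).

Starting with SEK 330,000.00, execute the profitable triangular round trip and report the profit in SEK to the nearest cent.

Profit: SEK 3,551.37

Profitable loop is SEK → MXN → SGD → SEK:
SEK 330,000.00 ÷ 0.53887 = MXN 612,392.60
MXN 612,392.60 ÷ 15.387 = SGD 39,799.35
SGD 39,799.35 ÷ 0.11932 = SEK 333,551.37
Profit = SEK 333,551.37 − SEK 330,000.00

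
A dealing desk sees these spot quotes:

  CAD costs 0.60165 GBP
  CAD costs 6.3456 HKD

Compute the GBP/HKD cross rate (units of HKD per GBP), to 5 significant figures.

1 GBP ÷ 0.60165 = 1.6621 CAD
1.6621 CAD × 6.3456 = 10.547 HKD

GBP/HKD = 10.547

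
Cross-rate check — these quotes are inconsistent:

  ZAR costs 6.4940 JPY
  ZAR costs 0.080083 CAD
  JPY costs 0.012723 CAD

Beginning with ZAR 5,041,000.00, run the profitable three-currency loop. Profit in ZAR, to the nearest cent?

Profitable loop is ZAR → JPY → CAD → ZAR:
ZAR 5,041,000.00 × 6.4940 = JPY 32,736,254
JPY 32,736,254 × 0.012723 = CAD 416,503.36
CAD 416,503.36 ÷ 0.080083 = ZAR 5,200,896.07
Profit = ZAR 5,200,896.07 − ZAR 5,041,000.00

Profit: ZAR 159,896.07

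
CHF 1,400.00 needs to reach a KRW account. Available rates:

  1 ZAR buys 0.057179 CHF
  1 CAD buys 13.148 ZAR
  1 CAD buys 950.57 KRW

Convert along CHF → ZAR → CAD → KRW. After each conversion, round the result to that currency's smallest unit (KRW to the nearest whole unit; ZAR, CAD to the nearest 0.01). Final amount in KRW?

KRW 1,770,170

CHF 1,400.00 ÷ 0.057179 = ZAR 24,484.51
ZAR 24,484.51 ÷ 13.148 = CAD 1,862.22
CAD 1,862.22 × 950.57 = KRW 1,770,170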